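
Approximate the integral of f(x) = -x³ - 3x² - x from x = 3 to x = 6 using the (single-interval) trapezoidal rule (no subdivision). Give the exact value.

T = (b−a)/2 · [f(3) + f(6)] = 1.5·[(-57) + (-330)] = -580.5.

-580.5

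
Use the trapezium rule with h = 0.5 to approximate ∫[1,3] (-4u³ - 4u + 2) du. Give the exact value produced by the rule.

-94

h = (3 − 1)/4 = 0.5.
Nodes u₀,…,u₄ = 1, 1.5, 2, 2.5, 3.
f(u) = -4u³ - 4u + 2: f₀=-6, f₁=-17.5, f₂=-38, f₃=-70.5, f₄=-118.
(h/2)·[f₀ + 2f₁ + 2f₂ + 2f₃ + f₄] = 0.25·(-376) = -94.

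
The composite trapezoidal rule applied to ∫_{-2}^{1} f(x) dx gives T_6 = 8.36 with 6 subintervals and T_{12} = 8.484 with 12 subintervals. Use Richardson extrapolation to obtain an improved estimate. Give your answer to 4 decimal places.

R = (4·T_{12} − T_6) / 3 = (4·8.484 − 8.36)/3 = (25.576)/3 = 8.5253.

8.5253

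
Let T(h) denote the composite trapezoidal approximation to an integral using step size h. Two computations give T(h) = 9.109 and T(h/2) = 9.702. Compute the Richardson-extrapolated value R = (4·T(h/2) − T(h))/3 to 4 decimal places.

R = (4·T(h/2) − T(h)) / 3 = (4·9.702 − 9.109)/3 = (29.699)/3 = 9.8997.

9.8997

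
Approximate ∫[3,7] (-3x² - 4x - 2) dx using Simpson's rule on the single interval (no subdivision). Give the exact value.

-404

S = (b−a)/6 · [f(3) + 4f(5) + f(7)] = 0.666667·[(-41) + 4·(-97) + (-177)] = -404.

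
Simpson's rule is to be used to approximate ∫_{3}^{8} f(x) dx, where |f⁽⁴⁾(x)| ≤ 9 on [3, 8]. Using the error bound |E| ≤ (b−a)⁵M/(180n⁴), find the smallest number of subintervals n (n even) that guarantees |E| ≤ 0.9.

4

Need 28125/(180n⁴) ≤ 0.9.
n⁴ ≥ 28125/(180·0.9) = 173.611 ⇒ n ≥ 3.6299, so the smallest even n is 4. (n must be even for Simpson's rule.)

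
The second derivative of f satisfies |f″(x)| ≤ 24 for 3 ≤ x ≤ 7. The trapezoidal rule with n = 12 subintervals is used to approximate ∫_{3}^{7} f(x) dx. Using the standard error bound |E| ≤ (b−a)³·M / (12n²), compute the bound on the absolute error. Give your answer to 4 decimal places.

|E| ≤ (4)³·24 / (12·12²) = 1536/1728 = 0.8889.

0.8889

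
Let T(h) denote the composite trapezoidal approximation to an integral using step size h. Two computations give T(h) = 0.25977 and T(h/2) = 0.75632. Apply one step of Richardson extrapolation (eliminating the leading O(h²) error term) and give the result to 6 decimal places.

R = (4·T(h/2) − T(h)) / 3 = (4·0.75632 − 0.25977)/3 = (2.76551)/3 = 0.921837.

0.921837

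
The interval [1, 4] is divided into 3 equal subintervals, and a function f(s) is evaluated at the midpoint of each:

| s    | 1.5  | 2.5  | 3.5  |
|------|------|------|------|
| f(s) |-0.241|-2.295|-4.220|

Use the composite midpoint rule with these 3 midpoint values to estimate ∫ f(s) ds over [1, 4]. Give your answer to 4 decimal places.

-6.7560

h = 1, n = 3.
h·[y(m₁) + y(m₂) + y(m₃)] = 1·(-6.756) = -6.7560.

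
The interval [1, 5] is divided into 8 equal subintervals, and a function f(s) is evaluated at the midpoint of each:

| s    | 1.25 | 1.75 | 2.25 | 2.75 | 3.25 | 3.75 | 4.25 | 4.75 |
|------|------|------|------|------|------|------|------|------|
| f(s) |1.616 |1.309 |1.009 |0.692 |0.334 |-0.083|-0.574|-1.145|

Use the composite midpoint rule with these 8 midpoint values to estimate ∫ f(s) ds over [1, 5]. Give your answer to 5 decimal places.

1.57900

h = 0.5, n = 8.
h·[y(m₁) + y(m₂) + y(m₃) + y(m₄) + y(m₅) + y(m₆) + y(m₇) + y(m₈)] = 0.5·(3.158) = 1.57900.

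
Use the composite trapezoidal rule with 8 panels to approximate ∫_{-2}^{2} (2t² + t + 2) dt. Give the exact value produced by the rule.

h = (2 − (-2))/8 = 0.5.
Nodes t₀,…,t₈ = -2, -1.5, -1, -0.5, 0, 0.5, 1, 1.5, 2.
f(t) = 2t² + t + 2: f₀=8, f₁=5, f₂=3, f₃=2, f₄=2, f₅=3, f₆=5, f₇=8, f₈=12.
(h/2)·[f₀ + 2f₁ + 2f₂ + 2f₃ + 2f₄ + 2f₅ + 2f₆ + 2f₇ + f₈] = 0.25·(76) = 19.

19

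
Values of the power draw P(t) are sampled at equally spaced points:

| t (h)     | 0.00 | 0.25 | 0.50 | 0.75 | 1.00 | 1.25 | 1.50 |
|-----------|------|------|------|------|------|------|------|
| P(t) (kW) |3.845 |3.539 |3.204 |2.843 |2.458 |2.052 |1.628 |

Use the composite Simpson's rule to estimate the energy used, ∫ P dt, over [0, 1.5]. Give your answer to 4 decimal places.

4.2111

h = 0.25, n = 6.
(h/3)·[y₀ + 4y₁ + 2y₂ + 4y₃ + 2y₄ + 4y₅ + y₆] = 0.083333·(50.533) = 4.2111.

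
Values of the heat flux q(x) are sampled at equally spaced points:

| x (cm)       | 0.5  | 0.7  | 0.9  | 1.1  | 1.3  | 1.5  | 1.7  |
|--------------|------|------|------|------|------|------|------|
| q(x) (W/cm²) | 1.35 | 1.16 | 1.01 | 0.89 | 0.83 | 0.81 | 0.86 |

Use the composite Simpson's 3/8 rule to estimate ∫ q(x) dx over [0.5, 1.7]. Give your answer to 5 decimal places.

h = 0.2, n = 6.
(3h/8)·[y₀ + 3y₁ + 3y₂ + 2y₃ + 3y₄ + 3y₅ + y₆] = 0.075·(15.42) = 1.15650.

1.15650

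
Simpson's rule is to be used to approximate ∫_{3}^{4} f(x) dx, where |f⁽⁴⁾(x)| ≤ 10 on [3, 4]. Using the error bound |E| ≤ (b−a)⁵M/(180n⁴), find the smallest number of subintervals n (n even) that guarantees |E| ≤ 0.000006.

10

Need 10/(180n⁴) ≤ 0.000006.
n⁴ ≥ 10/(180·0.000006) = 9259.26 ⇒ n ≥ 9.8094, so the smallest even n is 10. (n must be even for Simpson's rule.)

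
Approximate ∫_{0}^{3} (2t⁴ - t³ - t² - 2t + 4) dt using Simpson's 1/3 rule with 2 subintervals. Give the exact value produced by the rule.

75

h = (3 − 0)/2 = 1.5.
Nodes t₀,…,t₂ = 0, 1.5, 3.
f(t) = 2t⁴ - t³ - t² - 2t + 4: f₀=4, f₁=5.5, f₂=124.
(h/3)·[f₀ + 4f₁ + f₂] = 0.5·(150) = 75.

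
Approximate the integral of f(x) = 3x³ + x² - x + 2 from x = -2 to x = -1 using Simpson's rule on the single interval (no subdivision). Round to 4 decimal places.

-5.4167

S = (b−a)/6 · [f(-2) + 4f(-1.5) + f(-1)] = 0.166667·[(-16) + 4·(-4.375) + 1] = -5.4167.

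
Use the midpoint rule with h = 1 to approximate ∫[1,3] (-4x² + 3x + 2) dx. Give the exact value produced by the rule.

-18

h = (3 − 1)/2 = 1.
Midpoints m₁,…,m₂ = 1.5, 2.5.
f(m₁)=-2.5, f(m₂)=-15.5.
h·[f(m₁) + f(m₂)] = 1·(-18) = -18.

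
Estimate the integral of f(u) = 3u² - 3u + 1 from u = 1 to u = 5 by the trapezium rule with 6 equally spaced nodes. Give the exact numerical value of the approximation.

h = (5 − 1)/5 = 0.8.
Nodes u₀,…,u₅ = 1, 1.8, 2.6, 3.4, 4.2, 5.
f(u) = 3u² - 3u + 1: f₀=1, f₁=5.32, f₂=13.48, f₃=25.48, f₄=41.32, f₅=61.
(h/2)·[f₀ + 2f₁ + 2f₂ + 2f₃ + 2f₄ + f₅] = 0.4·(233.2) = 93.28.

93.28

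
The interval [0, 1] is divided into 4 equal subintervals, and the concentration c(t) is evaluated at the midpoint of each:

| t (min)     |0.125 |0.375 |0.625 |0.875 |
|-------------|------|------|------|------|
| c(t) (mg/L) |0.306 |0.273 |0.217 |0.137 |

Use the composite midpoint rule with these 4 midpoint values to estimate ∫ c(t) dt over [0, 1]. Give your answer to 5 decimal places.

h = 0.25, n = 4.
h·[y(m₁) + y(m₂) + y(m₃) + y(m₄)] = 0.25·(0.933) = 0.23325.

0.23325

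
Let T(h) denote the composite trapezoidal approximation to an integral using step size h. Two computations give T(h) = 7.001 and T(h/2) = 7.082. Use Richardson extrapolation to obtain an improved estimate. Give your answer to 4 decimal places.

7.1090

R = (4·T(h/2) − T(h)) / 3 = (4·7.082 − 7.001)/3 = (21.327)/3 = 7.1090.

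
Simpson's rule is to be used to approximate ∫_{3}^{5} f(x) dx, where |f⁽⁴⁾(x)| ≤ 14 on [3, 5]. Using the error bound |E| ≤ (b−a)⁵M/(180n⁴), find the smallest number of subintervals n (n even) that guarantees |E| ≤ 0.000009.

24

Need 448/(180n⁴) ≤ 0.000009.
n⁴ ≥ 448/(180·0.000009) = 276543 ⇒ n ≥ 22.9319, so the smallest even n is 24. (n must be even for Simpson's rule.)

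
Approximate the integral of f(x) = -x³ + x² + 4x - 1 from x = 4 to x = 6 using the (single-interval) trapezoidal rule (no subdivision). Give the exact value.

-190

T = (b−a)/2 · [f(4) + f(6)] = 1·[(-33) + (-157)] = -190.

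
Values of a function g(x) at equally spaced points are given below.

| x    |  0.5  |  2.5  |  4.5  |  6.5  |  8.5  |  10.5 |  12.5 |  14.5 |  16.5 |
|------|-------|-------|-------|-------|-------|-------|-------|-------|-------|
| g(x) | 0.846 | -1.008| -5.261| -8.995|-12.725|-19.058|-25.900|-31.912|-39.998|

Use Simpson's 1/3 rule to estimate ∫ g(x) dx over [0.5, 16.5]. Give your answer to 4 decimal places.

-247.2107

h = 2, n = 8.
(h/3)·[y₀ + 4y₁ + 2y₂ + 4y₃ + 2y₄ + 4y₅ + 2y₆ + 4y₇ + y₈] = 0.666667·(-370.816) = -247.2107.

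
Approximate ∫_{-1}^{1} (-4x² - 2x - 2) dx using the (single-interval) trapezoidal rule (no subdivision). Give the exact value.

T = (b−a)/2 · [f(-1) + f(1)] = 1·[(-4) + (-8)] = -12.

-12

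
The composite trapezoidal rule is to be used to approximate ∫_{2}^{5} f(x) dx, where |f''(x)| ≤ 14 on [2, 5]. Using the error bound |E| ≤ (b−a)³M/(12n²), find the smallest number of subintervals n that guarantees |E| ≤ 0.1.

18

Need 378/(12n²) ≤ 0.1.
n² ≥ 378/(12·0.1) = 315 ⇒ n ≥ 17.7482, so the smallest n is 18.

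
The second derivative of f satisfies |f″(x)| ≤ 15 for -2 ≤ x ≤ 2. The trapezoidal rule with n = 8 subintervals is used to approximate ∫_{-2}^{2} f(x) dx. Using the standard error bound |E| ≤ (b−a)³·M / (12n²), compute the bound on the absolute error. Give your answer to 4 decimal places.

|E| ≤ (4)³·15 / (12·8²) = 960/768 = 1.2500.

1.2500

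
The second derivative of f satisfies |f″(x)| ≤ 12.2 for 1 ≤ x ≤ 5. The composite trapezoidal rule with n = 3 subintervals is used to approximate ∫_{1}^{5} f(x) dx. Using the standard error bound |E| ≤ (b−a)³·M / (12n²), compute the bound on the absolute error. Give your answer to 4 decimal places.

|E| ≤ (4)³·12.2 / (12·3²) = 780.8/108 = 7.2296.

7.2296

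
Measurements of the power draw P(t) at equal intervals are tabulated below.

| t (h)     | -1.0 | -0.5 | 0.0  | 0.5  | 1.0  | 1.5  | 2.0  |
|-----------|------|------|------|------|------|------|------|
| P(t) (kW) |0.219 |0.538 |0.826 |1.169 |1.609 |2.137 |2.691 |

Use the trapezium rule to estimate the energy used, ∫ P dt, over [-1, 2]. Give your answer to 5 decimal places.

3.86700

h = 0.5, n = 6.
(h/2)·[y₀ + 2y₁ + 2y₂ + 2y₃ + 2y₄ + 2y₅ + y₆] = 0.25·(15.468) = 3.86700.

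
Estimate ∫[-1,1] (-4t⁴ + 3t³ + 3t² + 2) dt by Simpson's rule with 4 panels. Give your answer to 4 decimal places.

4.3333

h = (1 − (-1))/4 = 0.5.
Nodes t₀,…,t₄ = -1, -0.5, 0, 0.5, 1.
f(t) = -4t⁴ + 3t³ + 3t² + 2: f₀=-2, f₁=2.125, f₂=2, f₃=2.875, f₄=4.
(h/3)·[f₀ + 4f₁ + 2f₂ + 4f₃ + f₄] = 0.166667·(26) = 4.3333.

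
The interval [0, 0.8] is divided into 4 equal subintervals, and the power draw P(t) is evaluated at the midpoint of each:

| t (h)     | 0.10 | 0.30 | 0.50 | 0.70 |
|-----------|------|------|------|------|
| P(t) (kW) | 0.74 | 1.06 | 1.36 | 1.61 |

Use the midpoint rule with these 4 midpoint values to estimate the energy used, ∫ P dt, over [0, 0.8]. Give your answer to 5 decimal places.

h = 0.2, n = 4.
h·[y(m₁) + y(m₂) + y(m₃) + y(m₄)] = 0.2·(4.77) = 0.95400.

0.95400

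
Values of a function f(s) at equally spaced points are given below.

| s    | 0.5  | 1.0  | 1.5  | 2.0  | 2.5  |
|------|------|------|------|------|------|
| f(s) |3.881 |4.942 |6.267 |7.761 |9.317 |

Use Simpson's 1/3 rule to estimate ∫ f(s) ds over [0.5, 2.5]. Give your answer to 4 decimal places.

h = 0.5, n = 4.
(h/3)·[y₀ + 4y₁ + 2y₂ + 4y₃ + y₄] = 0.166667·(76.544) = 12.7573.

12.7573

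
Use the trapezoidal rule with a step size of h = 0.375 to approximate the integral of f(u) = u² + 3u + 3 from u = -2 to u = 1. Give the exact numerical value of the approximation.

h = (1 − (-2))/8 = 0.375.
Nodes u₀,…,u₈ = -2, -1.625, -1.25, -0.875, -0.5, -0.125, 0.25, 0.625, 1.
f(u) = u² + 3u + 3: f₀=1, f₁=0.765625, f₂=0.8125, f₃=1.140625, f₄=1.75, f₅=2.640625, f₆=3.8125, f₇=5.265625, f₈=7.
(h/2)·[f₀ + 2f₁ + 2f₂ + 2f₃ + 2f₄ + 2f₅ + 2f₆ + 2f₇ + f₈] = 0.1875·(40.375) = 7.5703125.

7.5703125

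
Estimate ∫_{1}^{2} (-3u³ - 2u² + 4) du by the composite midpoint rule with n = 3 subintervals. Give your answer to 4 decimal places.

-11.7731

h = (2 − 1)/3 = 0.333333.
Midpoints m₁,…,m₃ = 1.166667, 1.5, 1.833333.
f(m₁)=-3.486111, f(m₂)=-10.625, f(m₃)=-21.208333.
h·[f(m₁) + f(m₂) + f(m₃)] = 0.333333·(-35.319444) = -11.7731.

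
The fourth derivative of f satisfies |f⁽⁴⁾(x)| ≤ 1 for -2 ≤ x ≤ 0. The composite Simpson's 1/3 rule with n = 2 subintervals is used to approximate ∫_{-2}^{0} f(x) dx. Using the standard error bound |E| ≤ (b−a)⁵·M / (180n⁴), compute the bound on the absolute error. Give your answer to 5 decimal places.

0.01111

|E| ≤ (2)⁵·1 / (180·2⁴) = 32/2880 = 0.01111.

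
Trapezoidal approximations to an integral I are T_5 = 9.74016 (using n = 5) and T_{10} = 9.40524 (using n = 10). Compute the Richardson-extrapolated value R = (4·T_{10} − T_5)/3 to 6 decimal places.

9.293600

R = (4·T_{10} − T_5) / 3 = (4·9.40524 − 9.74016)/3 = (27.88080)/3 = 9.293600.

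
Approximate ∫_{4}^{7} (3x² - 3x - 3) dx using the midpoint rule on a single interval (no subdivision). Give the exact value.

213.75

M = (b−a)·f(5.5) = 3·(71.25) = 213.75.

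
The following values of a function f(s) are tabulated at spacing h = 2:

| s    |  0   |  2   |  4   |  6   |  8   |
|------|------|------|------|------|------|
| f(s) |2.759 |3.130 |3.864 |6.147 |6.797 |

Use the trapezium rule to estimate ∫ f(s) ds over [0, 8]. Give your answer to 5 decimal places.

35.83800

h = 2, n = 4.
(h/2)·[y₀ + 2y₁ + 2y₂ + 2y₃ + y₄] = 1·(35.838) = 35.83800.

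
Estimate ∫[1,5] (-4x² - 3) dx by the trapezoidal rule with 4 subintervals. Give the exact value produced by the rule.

h = (5 − 1)/4 = 1.
Nodes x₀,…,x₄ = 1, 2, 3, 4, 5.
f(x) = -4x² - 3: f₀=-7, f₁=-19, f₂=-39, f₃=-67, f₄=-103.
(h/2)·[f₀ + 2f₁ + 2f₂ + 2f₃ + f₄] = 0.5·(-360) = -180.

-180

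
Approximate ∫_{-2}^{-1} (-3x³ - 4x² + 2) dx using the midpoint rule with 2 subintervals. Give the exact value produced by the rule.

h = (-1 − (-2))/2 = 0.5.
Midpoints m₁,…,m₂ = -1.75, -1.25.
f(m₁)=5.828125, f(m₂)=1.609375.
h·[f(m₁) + f(m₂)] = 0.5·(7.4375) = 3.71875.

3.71875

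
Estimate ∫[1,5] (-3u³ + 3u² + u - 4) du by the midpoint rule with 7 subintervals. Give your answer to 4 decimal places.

-345.3878

h = (5 − 1)/7 = 0.571429.
Midpoints m₁,…,m₇ = 1.285714, 1.857143, 2.428571, 3, 3.571429, 4.142857, 4.714286.
f(m₁)=-4.131195, f(m₂)=-11.011662, f(m₃)=-26.848397, f(m₄)=-55, f(m₅)=-98.825073, f(m₆)=-161.682216, f(m₇)=-246.930029.
h·[f(m₁) + f(m₂) + f(m₃) + f(m₄) + f(m₅) + f(m₆) + f(m₇)] = 0.571429·(-604.428571) = -345.3878.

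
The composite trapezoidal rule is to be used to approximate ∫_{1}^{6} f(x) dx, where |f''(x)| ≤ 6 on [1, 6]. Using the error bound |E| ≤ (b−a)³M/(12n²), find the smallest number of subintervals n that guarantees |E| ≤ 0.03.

Need 750/(12n²) ≤ 0.03.
n² ≥ 750/(12·0.03) = 2083.33 ⇒ n ≥ 45.6435, so the smallest n is 46.

46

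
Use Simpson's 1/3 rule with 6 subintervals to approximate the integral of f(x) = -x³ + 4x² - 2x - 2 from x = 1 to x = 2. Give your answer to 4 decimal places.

h = (2 − 1)/6 = 0.166667.
Nodes x₀,…,x₆ = 1, 1.166667, 1.333333, 1.5, 1.666667, 1.833333, 2.
f(x) = -x³ + 4x² - 2x - 2: f₀=-1, f₁=-0.476852, f₂=0.074074, f₃=0.625, f₄=1.148148, f₅=1.615741, f₆=2.
(h/3)·[f₀ + 4f₁ + 2f₂ + 4f₃ + 2f₄ + 4f₅ + f₆] = 0.055556·(10.5) = 0.5833.

0.5833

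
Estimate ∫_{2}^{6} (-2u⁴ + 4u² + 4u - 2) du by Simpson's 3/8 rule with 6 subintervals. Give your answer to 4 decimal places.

h = (6 − 2)/6 = 0.666667.
Nodes u₀,…,u₆ = 2, 2.666667, 3.333333, 4, 4.666667, 5.333333, 6.
f(u) = -2u⁴ + 4u² + 4u - 2: f₀=-10, f₁=-64.024691, f₂=-191.135802, f₃=-434, f₄=-844.765432, f₅=-1485.061728, f₆=-2426.
(3h/8)·[f₀ + 3f₁ + 3f₂ + 2f₃ + 3f₄ + 3f₅ + f₆] = 0.25·(-11058.962963) = -2764.7407.

-2764.7407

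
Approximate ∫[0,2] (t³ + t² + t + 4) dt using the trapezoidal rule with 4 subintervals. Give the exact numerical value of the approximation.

h = (2 − 0)/4 = 0.5.
Nodes t₀,…,t₄ = 0, 0.5, 1, 1.5, 2.
f(t) = t³ + t² + t + 4: f₀=4, f₁=4.875, f₂=7, f₃=11.125, f₄=18.
(h/2)·[f₀ + 2f₁ + 2f₂ + 2f₃ + f₄] = 0.25·(68) = 17.

17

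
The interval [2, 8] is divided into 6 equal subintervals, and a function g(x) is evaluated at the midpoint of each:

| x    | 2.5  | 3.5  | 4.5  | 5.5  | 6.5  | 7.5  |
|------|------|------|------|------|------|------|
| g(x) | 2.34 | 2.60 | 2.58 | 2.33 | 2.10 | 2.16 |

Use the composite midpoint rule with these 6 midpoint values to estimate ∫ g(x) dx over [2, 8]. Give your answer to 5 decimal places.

14.11000

h = 1, n = 6.
h·[y(m₁) + y(m₂) + y(m₃) + y(m₄) + y(m₅) + y(m₆)] = 1·(14.11) = 14.11000.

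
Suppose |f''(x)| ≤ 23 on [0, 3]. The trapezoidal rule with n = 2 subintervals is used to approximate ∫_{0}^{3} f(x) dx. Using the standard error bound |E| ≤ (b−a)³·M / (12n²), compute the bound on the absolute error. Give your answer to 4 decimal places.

|E| ≤ (3)³·23 / (12·2²) = 621/48 = 12.9375.

12.9375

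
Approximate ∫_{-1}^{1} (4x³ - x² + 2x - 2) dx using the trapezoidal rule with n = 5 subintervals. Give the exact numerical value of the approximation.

h = (1 − (-1))/5 = 0.4.
Nodes x₀,…,x₅ = -1, -0.6, -0.2, 0.2, 0.6, 1.
f(x) = 4x³ - x² + 2x - 2: f₀=-9, f₁=-4.424, f₂=-2.472, f₃=-1.608, f₄=-0.296, f₅=3.
(h/2)·[f₀ + 2f₁ + 2f₂ + 2f₃ + 2f₄ + f₅] = 0.2·(-23.6) = -4.72.

-4.72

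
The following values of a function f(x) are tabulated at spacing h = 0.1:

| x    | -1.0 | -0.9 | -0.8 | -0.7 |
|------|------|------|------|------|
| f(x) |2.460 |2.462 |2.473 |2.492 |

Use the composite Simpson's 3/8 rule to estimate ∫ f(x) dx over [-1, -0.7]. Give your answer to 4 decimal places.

0.7409

h = 0.1, n = 3.
(3h/8)·[y₀ + 3y₁ + 3y₂ + y₃] = 0.0375·(19.757) = 0.7409.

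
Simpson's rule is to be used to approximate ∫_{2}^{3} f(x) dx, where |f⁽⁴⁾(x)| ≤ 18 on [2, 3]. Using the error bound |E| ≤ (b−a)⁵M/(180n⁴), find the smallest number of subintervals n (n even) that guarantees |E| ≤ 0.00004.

Need 18/(180n⁴) ≤ 0.00004.
n⁴ ≥ 18/(180·0.00004) = 2500 ⇒ n ≥ 7.0711, so the smallest even n is 8. (n must be even for Simpson's rule.)

8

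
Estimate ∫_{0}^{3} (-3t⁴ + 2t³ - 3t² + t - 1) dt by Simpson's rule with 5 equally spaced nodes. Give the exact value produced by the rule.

h = (3 − 0)/4 = 0.75.
Nodes t₀,…,t₄ = 0, 0.75, 1.5, 2.25, 3.
f(t) = -3t⁴ + 2t³ - 3t² + t - 1: f₀=-1, f₁=-2.04296875, f₂=-14.6875, f₃=-68.04296875, f₄=-214.
(h/3)·[f₀ + 4f₁ + 2f₂ + 4f₃ + f₄] = 0.25·(-524.71875) = -131.1796875.

-131.1796875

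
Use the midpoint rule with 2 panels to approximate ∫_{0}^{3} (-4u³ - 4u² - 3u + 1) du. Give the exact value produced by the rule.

-115.125

h = (3 − 0)/2 = 1.5.
Midpoints m₁,…,m₂ = 0.75, 2.25.
f(m₁)=-5.1875, f(m₂)=-71.5625.
h·[f(m₁) + f(m₂)] = 1.5·(-76.75) = -115.125.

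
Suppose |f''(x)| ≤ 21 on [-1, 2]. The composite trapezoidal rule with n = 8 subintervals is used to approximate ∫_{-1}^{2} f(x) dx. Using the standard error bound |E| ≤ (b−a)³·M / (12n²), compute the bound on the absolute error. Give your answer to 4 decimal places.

|E| ≤ (3)³·21 / (12·8²) = 567/768 = 0.7383.

0.7383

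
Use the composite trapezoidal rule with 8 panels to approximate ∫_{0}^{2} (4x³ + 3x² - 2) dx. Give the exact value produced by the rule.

h = (2 − 0)/8 = 0.25.
Nodes x₀,…,x₈ = 0, 0.25, 0.5, 0.75, 1, 1.25, 1.5, 1.75, 2.
f(x) = 4x³ + 3x² - 2: f₀=-2, f₁=-1.75, f₂=-0.75, f₃=1.375, f₄=5, f₅=10.5, f₆=18.25, f₇=28.625, f₈=42.
(h/2)·[f₀ + 2f₁ + 2f₂ + 2f₃ + 2f₄ + 2f₅ + 2f₆ + 2f₇ + f₈] = 0.125·(162.5) = 20.3125.

20.3125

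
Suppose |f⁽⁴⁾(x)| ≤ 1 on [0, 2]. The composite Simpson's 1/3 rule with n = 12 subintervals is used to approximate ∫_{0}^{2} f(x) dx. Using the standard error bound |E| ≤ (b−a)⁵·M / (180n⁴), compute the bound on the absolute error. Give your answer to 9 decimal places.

0.000008573

|E| ≤ (2)⁵·1 / (180·12⁴) = 32/3732480 = 0.000008573.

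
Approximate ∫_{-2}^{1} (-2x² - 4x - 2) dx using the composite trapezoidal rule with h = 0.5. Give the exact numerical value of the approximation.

h = (1 − (-2))/6 = 0.5.
Nodes x₀,…,x₆ = -2, -1.5, -1, -0.5, 0, 0.5, 1.
f(x) = -2x² - 4x - 2: f₀=-2, f₁=-0.5, f₂=0, f₃=-0.5, f₄=-2, f₅=-4.5, f₆=-8.
(h/2)·[f₀ + 2f₁ + 2f₂ + 2f₃ + 2f₄ + 2f₅ + f₆] = 0.25·(-25) = -6.25.

-6.25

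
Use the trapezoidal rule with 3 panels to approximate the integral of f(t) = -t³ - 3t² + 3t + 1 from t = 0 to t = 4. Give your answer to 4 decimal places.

h = (4 − 0)/3 = 1.333333.
Nodes t₀,…,t₃ = 0, 1.333333, 2.666667, 4.
f(t) = -t³ - 3t² + 3t + 1: f₀=1, f₁=-2.703704, f₂=-31.296296, f₃=-99.
(h/2)·[f₀ + 2f₁ + 2f₂ + f₃] = 0.666667·(-166) = -110.6667.

-110.6667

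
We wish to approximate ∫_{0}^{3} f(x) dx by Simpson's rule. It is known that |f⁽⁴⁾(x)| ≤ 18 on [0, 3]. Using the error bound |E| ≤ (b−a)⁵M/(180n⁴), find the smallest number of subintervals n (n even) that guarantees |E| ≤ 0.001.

14

Need 4374/(180n⁴) ≤ 0.001.
n⁴ ≥ 4374/(180·0.001) = 24300 ⇒ n ≥ 12.4854, so the smallest even n is 14. (n must be even for Simpson's rule.)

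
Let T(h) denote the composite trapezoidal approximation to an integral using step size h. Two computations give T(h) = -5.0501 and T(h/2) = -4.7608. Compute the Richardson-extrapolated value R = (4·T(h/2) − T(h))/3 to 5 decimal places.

R = (4·T(h/2) − T(h)) / 3 = (4·(-4.7608) − (-5.0501))/3 = (-13.9931)/3 = -4.66437.

-4.66437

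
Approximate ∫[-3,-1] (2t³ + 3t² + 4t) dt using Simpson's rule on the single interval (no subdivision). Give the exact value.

-30

S = (b−a)/6 · [f(-3) + 4f(-2) + f(-1)] = 0.333333·[(-39) + 4·(-12) + (-3)] = -30.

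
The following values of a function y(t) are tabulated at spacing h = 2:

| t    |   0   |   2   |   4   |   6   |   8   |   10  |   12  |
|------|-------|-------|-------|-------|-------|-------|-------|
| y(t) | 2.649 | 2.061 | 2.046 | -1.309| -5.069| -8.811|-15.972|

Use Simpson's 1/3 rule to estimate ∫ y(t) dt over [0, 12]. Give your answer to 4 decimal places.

h = 2, n = 6.
(h/3)·[y₀ + 4y₁ + 2y₂ + 4y₃ + 2y₄ + 4y₅ + y₆] = 0.666667·(-51.605) = -34.4033.

-34.4033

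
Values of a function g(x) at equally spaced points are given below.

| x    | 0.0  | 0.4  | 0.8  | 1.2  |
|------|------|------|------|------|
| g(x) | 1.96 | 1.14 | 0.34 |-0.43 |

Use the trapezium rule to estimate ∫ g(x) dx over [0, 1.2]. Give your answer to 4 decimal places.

h = 0.4, n = 3.
(h/2)·[y₀ + 2y₁ + 2y₂ + y₃] = 0.2·(4.49) = 0.8980.

0.8980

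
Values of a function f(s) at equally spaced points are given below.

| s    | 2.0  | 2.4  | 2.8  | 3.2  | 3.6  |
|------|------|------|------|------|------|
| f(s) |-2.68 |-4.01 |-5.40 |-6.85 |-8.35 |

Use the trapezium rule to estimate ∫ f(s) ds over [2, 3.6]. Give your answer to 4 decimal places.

h = 0.4, n = 4.
(h/2)·[y₀ + 2y₁ + 2y₂ + 2y₃ + y₄] = 0.2·(-43.55) = -8.7100.

-8.7100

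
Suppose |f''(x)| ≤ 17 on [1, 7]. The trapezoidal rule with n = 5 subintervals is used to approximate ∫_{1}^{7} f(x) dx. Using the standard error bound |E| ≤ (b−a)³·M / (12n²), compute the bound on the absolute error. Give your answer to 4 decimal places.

|E| ≤ (6)³·17 / (12·5²) = 3672/300 = 12.2400.

12.2400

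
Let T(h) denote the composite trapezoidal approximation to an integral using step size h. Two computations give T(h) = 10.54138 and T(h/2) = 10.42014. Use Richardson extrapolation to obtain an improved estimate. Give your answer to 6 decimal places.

10.379727

R = (4·T(h/2) − T(h)) / 3 = (4·10.42014 − 10.54138)/3 = (31.13918)/3 = 10.379727.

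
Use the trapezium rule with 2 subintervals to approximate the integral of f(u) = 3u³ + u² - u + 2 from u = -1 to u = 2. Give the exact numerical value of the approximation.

h = (2 − (-1))/2 = 1.5.
Nodes u₀,…,u₂ = -1, 0.5, 2.
f(u) = 3u³ + u² - u + 2: f₀=1, f₁=2.125, f₂=28.
(h/2)·[f₀ + 2f₁ + f₂] = 0.75·(33.25) = 24.9375.

24.9375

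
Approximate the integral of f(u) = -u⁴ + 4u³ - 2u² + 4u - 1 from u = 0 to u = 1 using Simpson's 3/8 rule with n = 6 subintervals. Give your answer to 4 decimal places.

1.1331

h = (1 − 0)/6 = 0.166667.
Nodes u₀,…,u₆ = 0, 0.166667, 0.333333, 0.5, 0.666667, 0.833333, 1.
f(u) = -u⁴ + 4u³ - 2u² + 4u - 1: f₀=-1, f₁=-0.371142, f₂=0.246914, f₃=0.9375, f₄=1.765432, f₅=2.777006, f₆=4.
(3h/8)·[f₀ + 3f₁ + 3f₂ + 2f₃ + 3f₄ + 3f₅ + f₆] = 0.0625·(18.129630) = 1.1331.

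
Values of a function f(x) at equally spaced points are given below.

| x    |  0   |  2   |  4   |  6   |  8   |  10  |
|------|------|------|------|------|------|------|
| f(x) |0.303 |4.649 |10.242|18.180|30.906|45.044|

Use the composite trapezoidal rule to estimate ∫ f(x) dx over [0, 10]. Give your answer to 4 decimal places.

173.3010

h = 2, n = 5.
(h/2)·[y₀ + 2y₁ + 2y₂ + 2y₃ + 2y₄ + y₅] = 1·(173.301) = 173.3010.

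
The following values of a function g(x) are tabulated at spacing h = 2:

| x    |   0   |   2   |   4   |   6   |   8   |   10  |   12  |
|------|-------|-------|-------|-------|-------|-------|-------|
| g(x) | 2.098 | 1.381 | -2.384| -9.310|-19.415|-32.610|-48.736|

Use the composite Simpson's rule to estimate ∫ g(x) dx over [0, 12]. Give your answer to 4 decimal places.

-168.2613

h = 2, n = 6.
(h/3)·[y₀ + 4y₁ + 2y₂ + 4y₃ + 2y₄ + 4y₅ + y₆] = 0.666667·(-252.392) = -168.2613.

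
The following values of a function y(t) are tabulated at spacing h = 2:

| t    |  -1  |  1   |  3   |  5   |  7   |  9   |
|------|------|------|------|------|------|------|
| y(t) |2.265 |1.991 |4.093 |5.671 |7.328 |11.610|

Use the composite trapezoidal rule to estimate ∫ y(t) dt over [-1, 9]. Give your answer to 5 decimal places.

52.04100

h = 2, n = 5.
(h/2)·[y₀ + 2y₁ + 2y₂ + 2y₃ + 2y₄ + y₅] = 1·(52.041) = 52.04100.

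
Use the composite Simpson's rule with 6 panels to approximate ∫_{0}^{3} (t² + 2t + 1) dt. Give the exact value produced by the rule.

h = (3 − 0)/6 = 0.5.
Nodes t₀,…,t₆ = 0, 0.5, 1, 1.5, 2, 2.5, 3.
f(t) = t² + 2t + 1: f₀=1, f₁=2.25, f₂=4, f₃=6.25, f₄=9, f₅=12.25, f₆=16.
(h/3)·[f₀ + 4f₁ + 2f₂ + 4f₃ + 2f₄ + 4f₅ + f₆] = 0.166667·(126) = 21.

21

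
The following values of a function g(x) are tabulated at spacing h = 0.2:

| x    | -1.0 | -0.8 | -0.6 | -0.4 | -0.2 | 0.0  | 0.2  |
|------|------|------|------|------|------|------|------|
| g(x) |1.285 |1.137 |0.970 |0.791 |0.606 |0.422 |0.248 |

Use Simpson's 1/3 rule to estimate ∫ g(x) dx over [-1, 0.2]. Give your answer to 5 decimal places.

0.93900

h = 0.2, n = 6.
(h/3)·[y₀ + 4y₁ + 2y₂ + 4y₃ + 2y₄ + 4y₅ + y₆] = 0.066667·(14.085) = 0.93900.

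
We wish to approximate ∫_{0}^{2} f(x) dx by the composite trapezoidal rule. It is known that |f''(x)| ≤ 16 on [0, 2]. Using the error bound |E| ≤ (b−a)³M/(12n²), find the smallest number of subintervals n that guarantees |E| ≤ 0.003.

60

Need 128/(12n²) ≤ 0.003.
n² ≥ 128/(12·0.003) = 3555.56 ⇒ n ≥ 59.6285, so the smallest n is 60.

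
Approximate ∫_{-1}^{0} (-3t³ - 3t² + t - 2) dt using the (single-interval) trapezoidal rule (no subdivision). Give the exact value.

T = (b−a)/2 · [f(-1) + f(0)] = 0.5·[(-3) + (-2)] = -2.5.

-2.5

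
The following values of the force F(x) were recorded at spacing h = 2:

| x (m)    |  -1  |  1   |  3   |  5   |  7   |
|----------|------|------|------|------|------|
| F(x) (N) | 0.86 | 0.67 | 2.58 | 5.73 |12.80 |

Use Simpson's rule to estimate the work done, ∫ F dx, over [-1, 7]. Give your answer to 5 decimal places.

h = 2, n = 4.
(h/3)·[y₀ + 4y₁ + 2y₂ + 4y₃ + y₄] = 0.666667·(44.42) = 29.61333.

29.61333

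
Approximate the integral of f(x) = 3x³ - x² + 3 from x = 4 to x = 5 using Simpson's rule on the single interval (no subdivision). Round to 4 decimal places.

259.4167

S = (b−a)/6 · [f(4) + 4f(4.5) + f(5)] = 0.166667·[179 + 4·256.125 + 353] = 259.4167.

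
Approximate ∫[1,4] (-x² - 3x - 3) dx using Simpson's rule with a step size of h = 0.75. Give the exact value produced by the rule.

h = (4 − 1)/4 = 0.75.
Nodes x₀,…,x₄ = 1, 1.75, 2.5, 3.25, 4.
f(x) = -x² - 3x - 3: f₀=-7, f₁=-11.3125, f₂=-16.75, f₃=-23.3125, f₄=-31.
(h/3)·[f₀ + 4f₁ + 2f₂ + 4f₃ + f₄] = 0.25·(-210) = -52.5.

-52.5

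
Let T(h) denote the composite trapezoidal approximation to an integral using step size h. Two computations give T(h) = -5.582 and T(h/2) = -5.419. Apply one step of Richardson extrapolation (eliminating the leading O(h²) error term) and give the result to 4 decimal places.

-5.3647

R = (4·T(h/2) − T(h)) / 3 = (4·(-5.419) − (-5.582))/3 = (-16.094)/3 = -5.3647.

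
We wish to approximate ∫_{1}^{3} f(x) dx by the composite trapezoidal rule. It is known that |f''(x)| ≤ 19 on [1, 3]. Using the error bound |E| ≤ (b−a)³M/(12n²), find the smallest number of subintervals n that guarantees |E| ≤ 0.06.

Need 152/(12n²) ≤ 0.06.
n² ≥ 152/(12·0.06) = 211.111 ⇒ n ≥ 14.5297, so the smallest n is 15.

15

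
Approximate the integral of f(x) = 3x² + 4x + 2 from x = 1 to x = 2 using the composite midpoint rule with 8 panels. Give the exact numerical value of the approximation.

14.99609375

h = (2 − 1)/8 = 0.125.
Midpoints m₁,…,m₈ = 1.0625, 1.1875, 1.3125, 1.4375, 1.5625, 1.6875, 1.8125, 1.9375.
f(m₁)=9.63671875, f(m₂)=10.98046875, f(m₃)=12.41796875, f(m₄)=13.94921875, f(m₅)=15.57421875, f(m₆)=17.29296875, f(m₇)=19.10546875, f(m₈)=21.01171875.
h·[f(m₁) + f(m₂) + f(m₃) + f(m₄) + f(m₅) + f(m₆) + f(m₇) + f(m₈)] = 0.125·(119.96875) = 14.99609375.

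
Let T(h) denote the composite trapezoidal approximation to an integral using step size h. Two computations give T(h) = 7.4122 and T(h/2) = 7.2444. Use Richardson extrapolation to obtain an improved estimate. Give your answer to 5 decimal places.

R = (4·T(h/2) − T(h)) / 3 = (4·7.2444 − 7.4122)/3 = (21.5654)/3 = 7.18847.

7.18847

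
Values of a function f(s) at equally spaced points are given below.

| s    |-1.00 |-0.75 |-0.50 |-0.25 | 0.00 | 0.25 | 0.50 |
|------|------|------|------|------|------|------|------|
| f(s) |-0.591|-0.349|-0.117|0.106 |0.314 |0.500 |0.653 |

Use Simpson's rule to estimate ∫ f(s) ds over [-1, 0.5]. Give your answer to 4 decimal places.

0.1237

h = 0.25, n = 6.
(h/3)·[y₀ + 4y₁ + 2y₂ + 4y₃ + 2y₄ + 4y₅ + y₆] = 0.083333·(1.484) = 0.1237.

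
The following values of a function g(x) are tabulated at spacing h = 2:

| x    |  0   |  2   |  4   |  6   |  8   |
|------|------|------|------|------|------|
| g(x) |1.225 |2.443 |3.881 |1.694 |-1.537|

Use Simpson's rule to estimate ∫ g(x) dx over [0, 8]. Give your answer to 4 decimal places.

15.9987

h = 2, n = 4.
(h/3)·[y₀ + 4y₁ + 2y₂ + 4y₃ + y₄] = 0.666667·(23.998) = 15.9987.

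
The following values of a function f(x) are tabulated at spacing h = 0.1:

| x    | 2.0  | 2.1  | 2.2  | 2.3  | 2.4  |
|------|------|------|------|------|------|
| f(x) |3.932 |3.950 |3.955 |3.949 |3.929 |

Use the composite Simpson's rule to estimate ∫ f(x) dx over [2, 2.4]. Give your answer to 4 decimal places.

h = 0.1, n = 4.
(h/3)·[y₀ + 4y₁ + 2y₂ + 4y₃ + y₄] = 0.033333·(47.367) = 1.5789.

1.5789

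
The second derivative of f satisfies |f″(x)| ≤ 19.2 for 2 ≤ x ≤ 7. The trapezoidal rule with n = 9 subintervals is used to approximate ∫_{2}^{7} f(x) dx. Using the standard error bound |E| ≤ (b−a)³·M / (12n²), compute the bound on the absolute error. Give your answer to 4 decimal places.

|E| ≤ (5)³·19.2 / (12·9²) = 2400/972 = 2.4691.

2.4691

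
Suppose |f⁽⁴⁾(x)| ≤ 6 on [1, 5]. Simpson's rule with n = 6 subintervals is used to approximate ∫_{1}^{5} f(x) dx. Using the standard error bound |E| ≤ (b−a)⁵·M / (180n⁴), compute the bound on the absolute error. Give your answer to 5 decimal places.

|E| ≤ (4)⁵·6 / (180·6⁴) = 6144/233280 = 0.02634.

0.02634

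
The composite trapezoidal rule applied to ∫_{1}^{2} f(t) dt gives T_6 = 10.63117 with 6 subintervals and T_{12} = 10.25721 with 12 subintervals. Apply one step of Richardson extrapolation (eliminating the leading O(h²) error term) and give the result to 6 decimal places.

R = (4·T_{12} − T_6) / 3 = (4·10.25721 − 10.63117)/3 = (30.39767)/3 = 10.132557.

10.132557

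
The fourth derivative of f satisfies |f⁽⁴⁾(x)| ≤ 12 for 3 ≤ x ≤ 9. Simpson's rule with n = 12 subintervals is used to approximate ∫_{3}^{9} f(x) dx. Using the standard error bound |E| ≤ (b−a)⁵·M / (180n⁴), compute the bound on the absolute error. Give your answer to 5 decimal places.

0.02500

|E| ≤ (6)⁵·12 / (180·12⁴) = 93312/3732480 = 0.02500.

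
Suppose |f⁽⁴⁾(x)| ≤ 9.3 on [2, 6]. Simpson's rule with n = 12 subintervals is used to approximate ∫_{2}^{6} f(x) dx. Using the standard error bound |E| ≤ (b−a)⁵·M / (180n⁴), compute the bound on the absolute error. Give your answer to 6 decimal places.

|E| ≤ (4)⁵·9.3 / (180·12⁴) = 9523.2/3732480 = 0.002551.

0.002551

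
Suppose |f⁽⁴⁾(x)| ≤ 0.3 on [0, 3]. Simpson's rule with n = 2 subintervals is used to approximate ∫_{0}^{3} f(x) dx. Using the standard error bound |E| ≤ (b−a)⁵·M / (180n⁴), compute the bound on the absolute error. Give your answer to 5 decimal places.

|E| ≤ (3)⁵·0.3 / (180·2⁴) = 72.9/2880 = 0.02531.

0.02531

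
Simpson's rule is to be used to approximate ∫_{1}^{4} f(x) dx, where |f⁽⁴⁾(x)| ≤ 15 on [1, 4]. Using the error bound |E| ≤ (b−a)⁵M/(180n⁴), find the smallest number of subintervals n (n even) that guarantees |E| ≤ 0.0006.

Need 3645/(180n⁴) ≤ 0.0006.
n⁴ ≥ 3645/(180·0.0006) = 33750 ⇒ n ≥ 13.5540, so the smallest even n is 14. (n must be even for Simpson's rule.)

14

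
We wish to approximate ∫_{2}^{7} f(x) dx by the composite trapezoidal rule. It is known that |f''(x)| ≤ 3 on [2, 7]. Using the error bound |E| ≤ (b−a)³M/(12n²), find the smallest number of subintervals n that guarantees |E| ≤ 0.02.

40

Need 375/(12n²) ≤ 0.02.
n² ≥ 375/(12·0.02) = 1562.5 ⇒ n ≥ 39.5285, so the smallest n is 40.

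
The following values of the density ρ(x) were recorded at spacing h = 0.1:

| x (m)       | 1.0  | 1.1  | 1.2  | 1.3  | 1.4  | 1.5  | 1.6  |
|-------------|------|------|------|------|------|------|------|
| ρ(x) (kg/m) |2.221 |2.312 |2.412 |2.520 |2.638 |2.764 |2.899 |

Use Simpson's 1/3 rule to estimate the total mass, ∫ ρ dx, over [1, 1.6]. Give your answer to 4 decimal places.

h = 0.1, n = 6.
(h/3)·[y₀ + 4y₁ + 2y₂ + 4y₃ + 2y₄ + 4y₅ + y₆] = 0.033333·(45.604) = 1.5201.

1.5201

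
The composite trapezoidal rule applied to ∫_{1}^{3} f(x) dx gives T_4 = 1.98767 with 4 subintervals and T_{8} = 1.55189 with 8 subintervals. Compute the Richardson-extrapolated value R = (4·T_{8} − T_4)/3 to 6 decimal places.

R = (4·T_{8} − T_4) / 3 = (4·1.55189 − 1.98767)/3 = (4.21989)/3 = 1.406630.

1.406630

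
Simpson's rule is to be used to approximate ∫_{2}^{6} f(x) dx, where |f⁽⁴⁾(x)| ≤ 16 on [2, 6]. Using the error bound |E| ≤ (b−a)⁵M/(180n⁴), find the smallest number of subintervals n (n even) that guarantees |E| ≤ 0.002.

16

Need 16384/(180n⁴) ≤ 0.002.
n⁴ ≥ 16384/(180·0.002) = 45511.1 ⇒ n ≥ 14.6059, so the smallest even n is 16. (n must be even for Simpson's rule.)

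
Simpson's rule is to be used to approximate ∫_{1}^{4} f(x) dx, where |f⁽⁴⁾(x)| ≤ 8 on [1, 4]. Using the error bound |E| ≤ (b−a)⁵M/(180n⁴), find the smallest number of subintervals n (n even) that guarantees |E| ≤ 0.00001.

Need 1944/(180n⁴) ≤ 0.00001.
n⁴ ≥ 1944/(180·0.00001) = 1.08e+06 ⇒ n ≥ 32.2371, so the smallest even n is 34. (n must be even for Simpson's rule.)

34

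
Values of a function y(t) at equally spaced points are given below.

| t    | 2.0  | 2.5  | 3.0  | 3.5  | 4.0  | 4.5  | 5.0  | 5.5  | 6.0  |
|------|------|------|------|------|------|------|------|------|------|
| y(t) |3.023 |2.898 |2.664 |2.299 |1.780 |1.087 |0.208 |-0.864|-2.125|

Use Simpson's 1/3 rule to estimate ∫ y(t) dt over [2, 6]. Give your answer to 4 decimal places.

h = 0.5, n = 8.
(h/3)·[y₀ + 4y₁ + 2y₂ + 4y₃ + 2y₄ + 4y₅ + 2y₆ + 4y₇ + y₈] = 0.166667·(31.882) = 5.3137.

5.3137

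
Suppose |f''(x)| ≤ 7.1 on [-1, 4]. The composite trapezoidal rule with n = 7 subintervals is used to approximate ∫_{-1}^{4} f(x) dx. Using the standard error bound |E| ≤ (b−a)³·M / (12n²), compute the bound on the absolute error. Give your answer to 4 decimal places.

|E| ≤ (5)³·7.1 / (12·7²) = 887.5/588 = 1.5094.

1.5094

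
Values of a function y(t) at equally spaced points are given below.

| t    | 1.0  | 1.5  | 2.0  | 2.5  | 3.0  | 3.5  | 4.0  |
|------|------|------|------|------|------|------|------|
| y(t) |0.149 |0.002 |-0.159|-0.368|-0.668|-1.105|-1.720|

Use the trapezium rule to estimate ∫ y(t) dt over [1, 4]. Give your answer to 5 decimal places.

-1.54175

h = 0.5, n = 6.
(h/2)·[y₀ + 2y₁ + 2y₂ + 2y₃ + 2y₄ + 2y₅ + y₆] = 0.25·(-6.167) = -1.54175.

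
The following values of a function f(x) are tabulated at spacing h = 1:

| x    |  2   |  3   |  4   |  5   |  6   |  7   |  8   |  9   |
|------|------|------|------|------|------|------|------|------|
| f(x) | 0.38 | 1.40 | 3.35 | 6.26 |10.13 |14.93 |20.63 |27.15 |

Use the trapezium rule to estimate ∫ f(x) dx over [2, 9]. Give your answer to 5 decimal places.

h = 1, n = 7.
(h/2)·[y₀ + 2y₁ + 2y₂ + 2y₃ + 2y₄ + 2y₅ + 2y₆ + y₇] = 0.5·(140.93) = 70.46500.

70.46500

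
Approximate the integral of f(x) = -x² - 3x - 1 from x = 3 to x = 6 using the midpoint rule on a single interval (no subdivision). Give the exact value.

M = (b−a)·f(4.5) = 3·(-34.75) = -104.25.

-104.25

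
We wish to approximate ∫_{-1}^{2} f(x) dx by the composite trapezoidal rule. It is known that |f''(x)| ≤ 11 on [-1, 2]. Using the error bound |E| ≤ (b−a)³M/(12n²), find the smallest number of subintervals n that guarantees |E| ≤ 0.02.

Need 297/(12n²) ≤ 0.02.
n² ≥ 297/(12·0.02) = 1237.5 ⇒ n ≥ 35.1781, so the smallest n is 36.

36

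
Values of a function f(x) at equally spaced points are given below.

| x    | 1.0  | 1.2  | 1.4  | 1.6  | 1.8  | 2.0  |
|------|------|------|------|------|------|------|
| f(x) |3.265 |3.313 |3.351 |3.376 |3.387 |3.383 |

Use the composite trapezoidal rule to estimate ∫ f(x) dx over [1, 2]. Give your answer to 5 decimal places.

h = 0.2, n = 5.
(h/2)·[y₀ + 2y₁ + 2y₂ + 2y₃ + 2y₄ + y₅] = 0.1·(33.502) = 3.35020.

3.35020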